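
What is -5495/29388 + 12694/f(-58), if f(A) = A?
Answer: -186684991/852252 ≈ -219.05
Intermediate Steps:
-5495/29388 + 12694/f(-58) = -5495/29388 + 12694/(-58) = -5495*1/29388 + 12694*(-1/58) = -5495/29388 - 6347/29 = -186684991/852252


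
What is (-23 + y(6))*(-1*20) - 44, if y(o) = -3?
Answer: 476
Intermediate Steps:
(-23 + y(6))*(-1*20) - 44 = (-23 - 3)*(-1*20) - 44 = -26*(-20) - 44 = 520 - 44 = 476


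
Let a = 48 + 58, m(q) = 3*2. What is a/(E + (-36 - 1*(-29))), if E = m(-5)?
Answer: -106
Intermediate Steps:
m(q) = 6
E = 6
a = 106
a/(E + (-36 - 1*(-29))) = 106/(6 + (-36 - 1*(-29))) = 106/(6 + (-36 + 29)) = 106/(6 - 7) = 106/(-1) = -1*106 = -106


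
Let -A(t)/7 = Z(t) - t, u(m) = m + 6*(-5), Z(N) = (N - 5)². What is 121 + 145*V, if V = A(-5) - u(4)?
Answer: -102684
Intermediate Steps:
Z(N) = (-5 + N)²
u(m) = -30 + m (u(m) = m - 30 = -30 + m)
A(t) = -7*(-5 + t)² + 7*t (A(t) = -7*((-5 + t)² - t) = -7*(-5 + t)² + 7*t)
V = -709 (V = (-7*(-5 - 5)² + 7*(-5)) - (-30 + 4) = (-7*(-10)² - 35) - 1*(-26) = (-7*100 - 35) + 26 = (-700 - 35) + 26 = -735 + 26 = -709)
121 + 145*V = 121 + 145*(-709) = 121 - 102805 = -102684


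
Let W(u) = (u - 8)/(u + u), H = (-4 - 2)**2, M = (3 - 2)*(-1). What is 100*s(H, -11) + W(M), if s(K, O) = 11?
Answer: 2209/2 ≈ 1104.5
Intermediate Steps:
M = -1 (M = 1*(-1) = -1)
H = 36 (H = (-6)**2 = 36)
W(u) = (-8 + u)/(2*u) (W(u) = (-8 + u)/((2*u)) = (-8 + u)*(1/(2*u)) = (-8 + u)/(2*u))
100*s(H, -11) + W(M) = 100*11 + (1/2)*(-8 - 1)/(-1) = 1100 + (1/2)*(-1)*(-9) = 1100 + 9/2 = 2209/2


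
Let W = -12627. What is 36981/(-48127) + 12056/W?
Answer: -1047178199/607699629 ≈ -1.7232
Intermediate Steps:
36981/(-48127) + 12056/W = 36981/(-48127) + 12056/(-12627) = 36981*(-1/48127) + 12056*(-1/12627) = -36981/48127 - 12056/12627 = -1047178199/607699629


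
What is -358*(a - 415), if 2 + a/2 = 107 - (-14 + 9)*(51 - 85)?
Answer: 195110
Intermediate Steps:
a = -130 (a = -4 + 2*(107 - (-14 + 9)*(51 - 85)) = -4 + 2*(107 - (-5)*(-34)) = -4 + 2*(107 - 1*170) = -4 + 2*(107 - 170) = -4 + 2*(-63) = -4 - 126 = -130)
-358*(a - 415) = -358*(-130 - 415) = -358*(-545) = 195110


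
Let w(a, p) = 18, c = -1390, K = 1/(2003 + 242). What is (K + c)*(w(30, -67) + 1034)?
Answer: -3282817548/2245 ≈ -1.4623e+6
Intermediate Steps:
K = 1/2245 ≈ 0.00044543
(K + c)*(w(30, -67) + 1034) = (1/2245 - 1390)*(18 + 1034) = -3120549/2245*1052 = -3282817548/2245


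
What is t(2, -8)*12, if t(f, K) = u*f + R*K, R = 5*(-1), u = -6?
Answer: 336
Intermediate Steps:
R = -5
t(f, K) = -6*f - 5*K
t(2, -8)*12 = (-6*2 - 5*(-8))*12 = (-12 + 40)*12 = 28*12 = 336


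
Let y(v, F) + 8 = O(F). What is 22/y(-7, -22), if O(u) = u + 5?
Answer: -22/25 ≈ -0.88000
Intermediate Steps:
O(u) = 5 + u
y(v, F) = -3 + F (y(v, F) = -8 + (5 + F) = -3 + F)
22/y(-7, -22) = 22/(-3 - 22) = 22/(-25) = 22*(-1/25) = -22/25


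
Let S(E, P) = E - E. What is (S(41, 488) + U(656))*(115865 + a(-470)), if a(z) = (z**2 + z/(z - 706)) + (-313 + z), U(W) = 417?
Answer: 27460513489/196 ≈ 1.4010e+8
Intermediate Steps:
S(E, P) = 0
a(z) = -313 + z + z**2 + z/(-706 + z) (a(z) = (z**2 + z/(-706 + z)) + (-313 + z) = -313 + z + z**2 + z/(-706 + z))
(S(41, 488) + U(656))*(115865 + a(-470)) = (0 + 417)*(115865 + (220978 + (-470)**3 - 1018*(-470) - 705*(-470)**2)/(-706 - 470)) = 417*(115865 + (220978 - 103823000 + 478460 - 705*220900)/(-1176)) = 417*(115865 - (220978 - 103823000 + 478460 - 155734500)/1176) = 417*(115865 - 1/1176*(-258858062)) = 417*(115865 + 129429031/588) = 417*(197557651/588) = 27460513489/196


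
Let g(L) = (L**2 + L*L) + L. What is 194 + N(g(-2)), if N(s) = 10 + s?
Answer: 210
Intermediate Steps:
g(L) = L + 2*L**2 (g(L) = (L**2 + L**2) + L = 2*L**2 + L = L + 2*L**2)
194 + N(g(-2)) = 194 + (10 - 2*(1 + 2*(-2))) = 194 + (10 - 2*(1 - 4)) = 194 + (10 - 2*(-3)) = 194 + (10 + 6) = 194 + 16 = 210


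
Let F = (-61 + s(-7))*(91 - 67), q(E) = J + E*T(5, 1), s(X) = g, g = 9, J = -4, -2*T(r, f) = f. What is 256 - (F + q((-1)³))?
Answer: 3015/2 ≈ 1507.5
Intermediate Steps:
T(r, f) = -f/2
s(X) = 9
q(E) = -4 - E/2 (q(E) = -4 + E*(-½*1) = -4 + E*(-½) = -4 - E/2)
F = -1248 (F = (-61 + 9)*(91 - 67) = -52*24 = -1248)
256 - (F + q((-1)³)) = 256 - (-1248 + (-4 - ½*(-1)³)) = 256 - (-1248 + (-4 - ½*(-1))) = 256 - (-1248 + (-4 + ½)) = 256 - (-1248 - 7/2) = 256 - 1*(-2503/2) = 256 + 2503/2 = 3015/2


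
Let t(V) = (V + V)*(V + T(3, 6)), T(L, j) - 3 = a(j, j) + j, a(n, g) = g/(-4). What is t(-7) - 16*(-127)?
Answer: 2025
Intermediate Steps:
a(n, g) = -g/4 (a(n, g) = g*(-¼) = -g/4)
T(L, j) = 3 + 3*j/4 (T(L, j) = 3 + (-j/4 + j) = 3 + 3*j/4)
t(V) = 2*V*(15/2 + V) (t(V) = (V + V)*(V + (3 + (¾)*6)) = (2*V)*(V + (3 + 9/2)) = (2*V)*(V + 15/2) = (2*V)*(15/2 + V) = 2*V*(15/2 + V))
t(-7) - 16*(-127) = -7*(15 + 2*(-7)) - 16*(-127) = -7*(15 - 14) + 2032 = -7*1 + 2032 = -7 + 2032 = 2025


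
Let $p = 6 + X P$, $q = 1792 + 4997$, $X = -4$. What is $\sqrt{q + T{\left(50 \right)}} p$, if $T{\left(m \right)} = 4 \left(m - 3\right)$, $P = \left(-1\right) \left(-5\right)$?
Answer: $- 14 \sqrt{6977} \approx -1169.4$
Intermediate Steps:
$P = 5$
$T{\left(m \right)} = -12 + 4 m$ ($T{\left(m \right)} = 4 \left(-3 + m\right) = -12 + 4 m$)
$q = 6789$
$p = -14$ ($p = 6 - 20 = -14$)
$\sqrt{q + T{\left(50 \right)}} p = \sqrt{6789 + \left(-12 + 4 \cdot 50\right)} \left(-14\right) = \sqrt{6789 + \left(-12 + 200\right)} \left(-14\right) = \sqrt{6789 + 188} \left(-14\right) = \sqrt{6977} \left(-14\right) = - 14 \sqrt{6977}$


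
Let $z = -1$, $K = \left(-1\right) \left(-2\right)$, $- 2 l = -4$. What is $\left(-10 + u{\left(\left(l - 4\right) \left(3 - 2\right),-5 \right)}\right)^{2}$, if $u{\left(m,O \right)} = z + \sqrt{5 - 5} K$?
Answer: $121$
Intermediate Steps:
$l = 2$ ($l = \left(- \frac{1}{2}\right) \left(-4\right) = 2$)
$K = 2$
$u{\left(m,O \right)} = -1$ ($u{\left(m,O \right)} = -1 + \sqrt{5 - 5} \cdot 2 = -1 + \sqrt{0} \cdot 2 = -1 + 0 \cdot 2 = -1 + 0 = -1$)
$\left(-10 + u{\left(\left(l - 4\right) \left(3 - 2\right),-5 \right)}\right)^{2} = \left(-10 - 1\right)^{2} = \left(-11\right)^{2} = 121$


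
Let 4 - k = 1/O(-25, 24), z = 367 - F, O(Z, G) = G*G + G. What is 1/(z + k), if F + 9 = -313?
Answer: 600/415799 ≈ 0.0014430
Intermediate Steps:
F = -322 (F = -9 - 313 = -322)
O(Z, G) = G + G² (O(Z, G) = G² + G = G + G²)
z = 689 (z = 367 - 1*(-322) = 367 + 322 = 689)
k = 2399/600 (k = 4 - 1/(24*(1 + 24)) = 4 - 1/(24*25) = 4 - 1/600 = 2399/600 ≈ 3.9983)
1/(z + k) = 1/(689 + 2399/600) = 1/(415799/600) = 600/415799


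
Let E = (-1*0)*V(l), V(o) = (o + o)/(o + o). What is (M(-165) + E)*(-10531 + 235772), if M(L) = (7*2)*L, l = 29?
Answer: -520306710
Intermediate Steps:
M(L) = 14*L
V(o) = 1 (V(o) = (2*o)/((2*o)) = (2*o)*(1/(2*o)) = 1)
E = 0 (E = -1*0*1 = 0*1 = 0)
(M(-165) + E)*(-10531 + 235772) = (14*(-165) + 0)*(-10531 + 235772) = (-2310 + 0)*225241 = -2310*225241 = -520306710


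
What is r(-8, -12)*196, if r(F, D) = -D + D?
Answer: 0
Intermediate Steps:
r(F, D) = 0
r(-8, -12)*196 = 0*196 = 0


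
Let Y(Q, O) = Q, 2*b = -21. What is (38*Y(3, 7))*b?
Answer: -1197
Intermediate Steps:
b = -21/2 (b = (½)*(-21) = -21/2 ≈ -10.500)
(38*Y(3, 7))*b = (38*3)*(-21/2) = 114*(-21/2) = -1197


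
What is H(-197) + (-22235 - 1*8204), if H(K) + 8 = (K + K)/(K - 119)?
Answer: -4810429/158 ≈ -30446.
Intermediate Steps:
H(K) = -8 + 2*K/(-119 + K) (H(K) = -8 + (K + K)/(K - 119) = -8 + (2*K)/(-119 + K) = -8 + 2*K/(-119 + K))
H(-197) + (-22235 - 1*8204) = 2*(476 - 3*(-197))/(-119 - 197) + (-22235 - 1*8204) = 2*(476 + 591)/(-316) + (-22235 - 8204) = 2*(-1/316)*1067 - 30439 = -1067/158 - 30439 = -4810429/158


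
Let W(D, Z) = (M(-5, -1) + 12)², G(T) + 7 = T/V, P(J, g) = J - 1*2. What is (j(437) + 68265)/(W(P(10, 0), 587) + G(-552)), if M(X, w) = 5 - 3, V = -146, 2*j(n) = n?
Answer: 9998591/28146 ≈ 355.24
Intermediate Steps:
P(J, g) = -2 + J (P(J, g) = J - 2 = -2 + J)
j(n) = n/2
M(X, w) = 2
G(T) = -7 - T/146 (G(T) = -7 + T/(-146) = -7 + T*(-1/146) = -7 - T/146)
W(D, Z) = 196 (W(D, Z) = (2 + 12)² = 14² = 196)
(j(437) + 68265)/(W(P(10, 0), 587) + G(-552)) = ((½)*437 + 68265)/(196 + (-7 - 1/146*(-552))) = (437/2 + 68265)/(196 + (-7 + 276/73)) = 136967/(2*(196 - 235/73)) = 136967/(2*(14073/73)) = (136967/2)*(73/14073) = 9998591/28146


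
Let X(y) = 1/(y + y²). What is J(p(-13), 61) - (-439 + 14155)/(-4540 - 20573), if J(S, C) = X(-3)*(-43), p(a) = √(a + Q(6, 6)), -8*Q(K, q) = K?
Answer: -332521/50226 ≈ -6.6205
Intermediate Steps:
Q(K, q) = -K/8
p(a) = √(-¾ + a) (p(a) = √(a - ⅛*6) = √(a - ¾) = √(-¾ + a))
J(S, C) = -43/6 (J(S, C) = (1/((-3)*(1 - 3)))*(-43) = -⅓/(-2)*(-43) = -⅓*(-½)*(-43) = (⅙)*(-43) = -43/6)
J(p(-13), 61) - (-439 + 14155)/(-4540 - 20573) = -43/6 - (-439 + 14155)/(-4540 - 20573) = -43/6 - 13716/(-25113) = -43/6 - 13716*(-1)/25113 = -43/6 - 1*(-4572/8371) = -43/6 + 4572/8371 = -332521/50226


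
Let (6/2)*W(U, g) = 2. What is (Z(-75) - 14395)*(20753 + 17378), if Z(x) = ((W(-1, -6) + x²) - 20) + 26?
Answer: -1002463990/3 ≈ -3.3415e+8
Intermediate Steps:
W(U, g) = ⅔ (W(U, g) = (⅓)*2 = ⅔)
Z(x) = 20/3 + x² (Z(x) = ((⅔ + x²) - 20) + 26 = (-58/3 + x²) + 26 = 20/3 + x²)
(Z(-75) - 14395)*(20753 + 17378) = ((20/3 + (-75)²) - 14395)*(20753 + 17378) = ((20/3 + 5625) - 14395)*38131 = (16895/3 - 14395)*38131 = -26290/3*38131 = -1002463990/3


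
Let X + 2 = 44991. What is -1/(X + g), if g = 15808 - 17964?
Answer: -1/42833 ≈ -2.3346e-5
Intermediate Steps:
g = -2156
X = 44989 (X = -2 + 44991 = 44989)
-1/(X + g) = -1/(44989 - 2156) = -1/42833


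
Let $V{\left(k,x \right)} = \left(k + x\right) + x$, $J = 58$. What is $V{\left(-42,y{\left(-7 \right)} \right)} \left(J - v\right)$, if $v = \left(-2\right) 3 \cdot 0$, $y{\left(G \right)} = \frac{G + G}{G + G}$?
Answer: $-2320$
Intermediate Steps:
$y{\left(G \right)} = 1$ ($y{\left(G \right)} = \frac{2 G}{2 G} = 2 G \frac{1}{2 G} = 1$)
$v = 0$ ($v = \left(-6\right) 0 = 0$)
$V{\left(k,x \right)} = k + 2 x$
$V{\left(-42,y{\left(-7 \right)} \right)} \left(J - v\right) = \left(-42 + 2 \cdot 1\right) \left(58 - 0\right) = \left(-42 + 2\right) \left(58 + 0\right) = \left(-40\right) 58 = -2320$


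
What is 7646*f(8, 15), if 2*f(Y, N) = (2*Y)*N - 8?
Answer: 886936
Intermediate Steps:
f(Y, N) = -4 + N*Y (f(Y, N) = ((2*Y)*N - 8)/2 = (2*N*Y - 8)/2 = (-8 + 2*N*Y)/2 = -4 + N*Y)
7646*f(8, 15) = 7646*(-4 + 15*8) = 7646*(-4 + 120) = 7646*116 = 886936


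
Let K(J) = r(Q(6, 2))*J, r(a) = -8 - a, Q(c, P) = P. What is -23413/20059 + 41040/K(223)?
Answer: -6734095/344089 ≈ -19.571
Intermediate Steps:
K(J) = -10*J (K(J) = (-8 - 1*2)*J = (-8 - 2)*J = -10*J)
-23413/20059 + 41040/K(223) = -23413/20059 + 41040/((-10*223)) = -23413*1/20059 + 41040/(-2230) = -1801/1543 + 41040*(-1/2230) = -1801/1543 - 4104/223 = -6734095/344089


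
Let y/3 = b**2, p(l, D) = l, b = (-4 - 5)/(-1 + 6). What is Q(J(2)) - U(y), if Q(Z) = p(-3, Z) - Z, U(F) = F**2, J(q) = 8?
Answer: -65924/625 ≈ -105.48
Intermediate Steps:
b = -9/5 ≈ -1.8000
y = 243/25 (y = 3*(-9/5)**2 = 3*(81/25) = 243/25 ≈ 9.7200)
Q(Z) = -3 - Z
Q(J(2)) - U(y) = (-3 - 1*8) - (243/25)**2 = (-3 - 8) - 1*59049/625 = -11 - 59049/625 = -65924/625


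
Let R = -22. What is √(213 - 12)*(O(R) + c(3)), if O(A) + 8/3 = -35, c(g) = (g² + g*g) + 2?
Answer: -53*√201/3 ≈ -250.47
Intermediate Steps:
c(g) = 2 + 2*g² (c(g) = (g² + g²) + 2 = 2*g² + 2 = 2 + 2*g²)
O(A) = -113/3 (O(A) = -8/3 - 35 = -113/3)
√(213 - 12)*(O(R) + c(3)) = √(213 - 12)*(-113/3 + (2 + 2*3²)) = √201*(-113/3 + (2 + 2*9)) = √201*(-113/3 + (2 + 18)) = √201*(-113/3 + 20) = √201*(-53/3) = -53*√201/3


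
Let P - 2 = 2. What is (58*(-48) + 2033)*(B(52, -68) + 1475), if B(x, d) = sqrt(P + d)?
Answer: -1107725 - 6008*I ≈ -1.1077e+6 - 6008.0*I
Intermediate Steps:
P = 4 (P = 2 + 2 = 4)
B(x, d) = sqrt(4 + d)
(58*(-48) + 2033)*(B(52, -68) + 1475) = (58*(-48) + 2033)*(sqrt(4 - 68) + 1475) = (-2784 + 2033)*(sqrt(-64) + 1475) = -751*(8*I + 1475) = -751*(1475 + 8*I) = -1107725 - 6008*I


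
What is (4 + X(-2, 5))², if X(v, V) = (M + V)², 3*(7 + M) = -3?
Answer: 169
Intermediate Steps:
M = -8 (M = -7 + (⅓)*(-3) = -7 - 1 = -8)
X(v, V) = (-8 + V)²
(4 + X(-2, 5))² = (4 + (-8 + 5)²)² = (4 + (-3)²)² = (4 + 9)² = 13² = 169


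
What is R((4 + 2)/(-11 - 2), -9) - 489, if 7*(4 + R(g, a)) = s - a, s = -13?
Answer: -3455/7 ≈ -493.57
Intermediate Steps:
R(g, a) = -41/7 - a/7 (R(g, a) = -4 + (-13 - a)/7 = -4 + (-13/7 - a/7) = -41/7 - a/7)
R((4 + 2)/(-11 - 2), -9) - 489 = (-41/7 - 1/7*(-9)) - 489 = (-41/7 + 9/7) - 489 = -32/7 - 489 = -3455/7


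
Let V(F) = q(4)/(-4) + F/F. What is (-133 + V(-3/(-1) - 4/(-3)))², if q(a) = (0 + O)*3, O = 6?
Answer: 74529/4 ≈ 18632.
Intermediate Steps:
q(a) = 18 (q(a) = (0 + 6)*3 = 6*3 = 18)
V(F) = -7/2 (V(F) = 18/(-4) + F/F = 18*(-¼) + 1 = -9/2 + 1 = -7/2)
(-133 + V(-3/(-1) - 4/(-3)))² = (-133 - 7/2)² = (-273/2)² = 74529/4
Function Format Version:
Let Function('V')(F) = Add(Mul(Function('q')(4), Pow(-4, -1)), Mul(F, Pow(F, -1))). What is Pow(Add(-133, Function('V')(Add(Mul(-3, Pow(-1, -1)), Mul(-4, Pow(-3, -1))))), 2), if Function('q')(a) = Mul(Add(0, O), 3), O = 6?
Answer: Rational(74529, 4) ≈ 18632.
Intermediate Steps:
Function('q')(a) = 18 (Function('q')(a) = Mul(Add(0, 6), 3) = Mul(6, 3) = 18)
Function('V')(F) = Rational(-7, 2) (Function('V')(F) = Add(Mul(18, Pow(-4, -1)), Mul(F, Pow(F, -1))) = Add(Mul(18, Rational(-1, 4)), 1) = Add(Rational(-9, 2), 1) = Rational(-7, 2))
Pow(Add(-133, Function('V')(Add(Mul(-3, Pow(-1, -1)), Mul(-4, Pow(-3, -1))))), 2) = Pow(Add(-133, Rational(-7, 2)), 2) = Pow(Rational(-273, 2), 2) = Rational(74529, 4)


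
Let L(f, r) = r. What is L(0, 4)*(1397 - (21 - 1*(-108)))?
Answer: 5072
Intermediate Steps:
L(0, 4)*(1397 - (21 - 1*(-108))) = 4*(1397 - (21 - 1*(-108))) = 4*(1397 - (21 + 108)) = 4*(1397 - 1*129) = 4*(1397 - 129) = 4*1268 = 5072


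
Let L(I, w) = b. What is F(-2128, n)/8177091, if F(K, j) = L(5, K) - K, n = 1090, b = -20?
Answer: 2108/8177091 ≈ 0.00025779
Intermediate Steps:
L(I, w) = -20
F(K, j) = -20 - K
F(-2128, n)/8177091 = (-20 - 1*(-2128))/8177091 = (-20 + 2128)*(1/8177091) = 2108*(1/8177091) = 2108/8177091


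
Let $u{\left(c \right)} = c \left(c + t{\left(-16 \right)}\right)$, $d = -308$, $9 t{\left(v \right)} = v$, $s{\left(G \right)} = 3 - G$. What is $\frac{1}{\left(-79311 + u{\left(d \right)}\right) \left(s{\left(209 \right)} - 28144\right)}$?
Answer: $- \frac{1}{456450750} \approx -2.1908 \cdot 10^{-9}$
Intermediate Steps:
$t{\left(v \right)} = \frac{v}{9}$
$u{\left(c \right)} = c \left(- \frac{16}{9} + c\right)$ ($u{\left(c \right)} = c \left(c + \frac{1}{9} \left(-16\right)\right) = c \left(c - \frac{16}{9}\right) = c \left(- \frac{16}{9} + c\right)$)
$\frac{1}{\left(-79311 + u{\left(d \right)}\right) \left(s{\left(209 \right)} - 28144\right)} = \frac{1}{\left(-79311 + \frac{1}{9} \left(-308\right) \left(-16 + 9 \left(-308\right)\right)\right) \left(\left(3 - 209\right) - 28144\right)} = \frac{1}{\left(-79311 + \frac{1}{9} \left(-308\right) \left(-16 - 2772\right)\right) \left(\left(3 - 209\right) - 28144\right)} = \frac{1}{\left(-79311 + \frac{1}{9} \left(-308\right) \left(-2788\right)\right) \left(-206 - 28144\right)} = \frac{1}{\left(-79311 + \frac{858704}{9}\right) \left(-28350\right)} = \frac{1}{\frac{144905}{9}} \left(- \frac{1}{28350}\right) = \frac{9}{144905} \left(- \frac{1}{28350}\right) = - \frac{1}{456450750}$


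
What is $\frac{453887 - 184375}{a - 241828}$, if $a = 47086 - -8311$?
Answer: $- \frac{269512}{186431} \approx -1.4456$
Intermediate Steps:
$a = 55397$ ($a = 47086 + 8311 = 55397$)
$\frac{453887 - 184375}{a - 241828} = \frac{453887 - 184375}{55397 - 241828} = \frac{269512}{-186431} = 269512 \left(- \frac{1}{186431}\right) = - \frac{269512}{186431}$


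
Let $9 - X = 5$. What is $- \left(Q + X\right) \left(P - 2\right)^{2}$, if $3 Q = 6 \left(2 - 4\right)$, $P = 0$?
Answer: $0$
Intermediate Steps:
$X = 4$ ($X = 9 - 5 = 4$)
$Q = -4$ ($Q = \frac{6 \left(2 - 4\right)}{3} = \frac{6 \left(-2\right)}{3} = \frac{1}{3} \left(-12\right) = -4$)
$- \left(Q + X\right) \left(P - 2\right)^{2} = - \left(-4 + 4\right) \left(0 - 2\right)^{2} = - 0 \left(-2\right)^{2} = - 0 \cdot 4 = \left(-1\right) 0 = 0$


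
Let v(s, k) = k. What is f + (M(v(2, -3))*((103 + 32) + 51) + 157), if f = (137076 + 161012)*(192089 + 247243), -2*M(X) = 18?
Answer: 130959595699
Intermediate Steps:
M(X) = -9 (M(X) = -½*18 = -9)
f = 130959597216 (f = 298088*439332 = 130959597216)
f + (M(v(2, -3))*((103 + 32) + 51) + 157) = 130959597216 + (-9*((103 + 32) + 51) + 157) = 130959597216 + (-9*(135 + 51) + 157) = 130959597216 + (-9*186 + 157) = 130959597216 + (-1674 + 157) = 130959597216 - 1517 = 130959595699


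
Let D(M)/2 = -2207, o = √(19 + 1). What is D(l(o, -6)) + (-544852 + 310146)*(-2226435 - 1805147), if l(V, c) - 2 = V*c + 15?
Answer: 946236480478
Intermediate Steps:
o = 2*√5 (o = √20 = 2*√5 ≈ 4.4721)
l(V, c) = 17 + V*c (l(V, c) = 2 + (V*c + 15) = 2 + (15 + V*c) = 17 + V*c)
D(M) = -4414 (D(M) = 2*(-2207) = -4414)
D(l(o, -6)) + (-544852 + 310146)*(-2226435 - 1805147) = -4414 + (-544852 + 310146)*(-2226435 - 1805147) = -4414 - 234706*(-4031582) = -4414 + 946236484892 = 946236480478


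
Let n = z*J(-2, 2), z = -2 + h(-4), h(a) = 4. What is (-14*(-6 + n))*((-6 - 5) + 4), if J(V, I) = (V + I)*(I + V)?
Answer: -588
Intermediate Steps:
J(V, I) = (I + V)² (J(V, I) = (I + V)*(I + V) = (I + V)²)
z = 2 (z = -2 + 4 = 2)
n = 0 (n = 2*(2 - 2)² = 2*0² = 2*0 = 0)
(-14*(-6 + n))*((-6 - 5) + 4) = (-14*(-6 + 0))*((-6 - 5) + 4) = (-14*(-6))*(-11 + 4) = 84*(-7) = -588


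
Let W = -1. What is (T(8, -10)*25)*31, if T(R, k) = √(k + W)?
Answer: 775*I*√11 ≈ 2570.4*I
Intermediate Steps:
T(R, k) = √(-1 + k) (T(R, k) = √(k - 1) = √(-1 + k))
(T(8, -10)*25)*31 = (√(-1 - 10)*25)*31 = (√(-11)*25)*31 = ((I*√11)*25)*31 = (25*I*√11)*31 = 775*I*√11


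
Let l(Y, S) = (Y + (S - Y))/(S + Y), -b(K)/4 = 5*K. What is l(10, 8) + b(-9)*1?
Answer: 1624/9 ≈ 180.44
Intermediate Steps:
b(K) = -20*K
l(Y, S) = S/(S + Y)
l(10, 8) + b(-9)*1 = 8/(8 + 10) - 20*(-9)*1 = 8/18 + 180*1 = 8*(1/18) + 180 = 4/9 + 180 = 1624/9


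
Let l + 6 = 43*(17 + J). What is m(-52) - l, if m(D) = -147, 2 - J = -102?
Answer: -5344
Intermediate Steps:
J = 104 (J = 2 - 1*(-102) = 2 + 102 = 104)
l = 5197 (l = -6 + 43*(17 + 104) = -6 + 43*121 = -6 + 5203 = 5197)
m(-52) - l = -147 - 1*5197 = -147 - 5197 = -5344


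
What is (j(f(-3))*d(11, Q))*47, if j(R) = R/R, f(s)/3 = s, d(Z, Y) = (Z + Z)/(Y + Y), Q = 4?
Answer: 517/4 ≈ 129.25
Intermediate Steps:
d(Z, Y) = Z/Y (d(Z, Y) = (2*Z)/((2*Y)) = (2*Z)*(1/(2*Y)) = Z/Y)
f(s) = 3*s
j(R) = 1
(j(f(-3))*d(11, Q))*47 = (1*(11/4))*47 = (11/4)*47 = 517/4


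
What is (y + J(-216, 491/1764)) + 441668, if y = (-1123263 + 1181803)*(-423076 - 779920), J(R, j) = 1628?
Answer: -70422942544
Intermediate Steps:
y = -70423385840 (y = 58540*(-1202996) = -70423385840)
(y + J(-216, 491/1764)) + 441668 = (-70423385840 + 1628) + 441668 = -70423384212 + 441668 = -70422942544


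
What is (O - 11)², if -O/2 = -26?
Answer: 1681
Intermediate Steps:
O = 52 (O = -2*(-26) = 52)
(O - 11)² = (52 - 11)² = 41² = 1681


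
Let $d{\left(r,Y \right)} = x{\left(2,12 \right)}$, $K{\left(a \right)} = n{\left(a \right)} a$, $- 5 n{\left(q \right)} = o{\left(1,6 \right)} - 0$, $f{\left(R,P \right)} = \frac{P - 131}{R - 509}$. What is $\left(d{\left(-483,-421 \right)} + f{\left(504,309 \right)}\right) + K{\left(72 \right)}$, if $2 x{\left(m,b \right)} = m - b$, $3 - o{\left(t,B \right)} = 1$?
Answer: $- \frac{347}{5} \approx -69.4$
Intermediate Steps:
$o{\left(t,B \right)} = 2$ ($o{\left(t,B \right)} = 3 - 1 = 2$)
$f{\left(R,P \right)} = \frac{-131 + P}{-509 + R}$
$x{\left(m,b \right)} = \frac{m}{2} - \frac{b}{2}$ ($x{\left(m,b \right)} = \frac{m - b}{2} = \frac{m}{2} - \frac{b}{2}$)
$n{\left(q \right)} = - \frac{2}{5}$ ($n{\left(q \right)} = - \frac{2 - 0}{5} = - \frac{2 + 0}{5} = \left(- \frac{1}{5}\right) 2 = - \frac{2}{5}$)
$K{\left(a \right)} = - \frac{2 a}{5}$
$d{\left(r,Y \right)} = -5$ ($d{\left(r,Y \right)} = \frac{1}{2} \cdot 2 - 6 = 1 - 6 = -5$)
$\left(d{\left(-483,-421 \right)} + f{\left(504,309 \right)}\right) + K{\left(72 \right)} = \left(-5 + \frac{-131 + 309}{-509 + 504}\right) - \frac{144}{5} = \left(-5 + \frac{1}{-5} \cdot 178\right) - \frac{144}{5} = \left(-5 - \frac{178}{5}\right) - \frac{144}{5} = - \frac{203}{5} - \frac{144}{5} = - \frac{347}{5}$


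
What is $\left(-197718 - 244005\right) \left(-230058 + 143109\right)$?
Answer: $38407373127$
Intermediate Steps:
$\left(-197718 - 244005\right) \left(-230058 + 143109\right) = \left(-197718 - 244005\right) \left(-86949\right) = \left(-441723\right) \left(-86949\right) = 38407373127$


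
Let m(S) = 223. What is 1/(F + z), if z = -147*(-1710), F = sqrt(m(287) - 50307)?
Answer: 6615/1662813868 - I*sqrt(12521)/31593463492 ≈ 3.9782e-6 - 3.5418e-9*I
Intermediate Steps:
F = 2*I*sqrt(12521) (F = sqrt(223 - 50307) = sqrt(-50084) = 2*I*sqrt(12521) ≈ 223.79*I)
z = 251370
1/(F + z) = 1/(2*I*sqrt(12521) + 251370) = 1/(251370 + 2*I*sqrt(12521))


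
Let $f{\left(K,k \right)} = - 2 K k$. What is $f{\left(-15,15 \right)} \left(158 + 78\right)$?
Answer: $106200$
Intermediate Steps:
$f{\left(K,k \right)} = - 2 K k$
$f{\left(-15,15 \right)} \left(158 + 78\right) = \left(-2\right) \left(-15\right) 15 \left(158 + 78\right) = 450 \cdot 236 = 106200$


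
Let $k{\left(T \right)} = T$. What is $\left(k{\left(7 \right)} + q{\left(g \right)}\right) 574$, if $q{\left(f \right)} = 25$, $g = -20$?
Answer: $18368$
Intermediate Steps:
$\left(k{\left(7 \right)} + q{\left(g \right)}\right) 574 = \left(7 + 25\right) 574 = 32 \cdot 574 = 18368$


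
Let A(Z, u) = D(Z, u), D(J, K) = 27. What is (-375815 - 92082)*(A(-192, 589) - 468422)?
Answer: 219160615315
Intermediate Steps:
A(Z, u) = 27
(-375815 - 92082)*(A(-192, 589) - 468422) = (-375815 - 92082)*(27 - 468422) = -467897*(-468395) = 219160615315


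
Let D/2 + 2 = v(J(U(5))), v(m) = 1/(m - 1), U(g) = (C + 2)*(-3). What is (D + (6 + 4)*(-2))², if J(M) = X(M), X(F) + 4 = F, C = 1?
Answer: 28561/49 ≈ 582.88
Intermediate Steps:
X(F) = -4 + F
U(g) = -9 (U(g) = (1 + 2)*(-3) = 3*(-3) = -9)
J(M) = -4 + M
v(m) = 1/(-1 + m)
D = -29/7 (D = -4 + 2/(-1 + (-4 - 9)) = -4 + 2/(-1 - 13) = -4 + 2/(-14) = -4 + 2*(-1/14) = -4 - ⅐ = -29/7 ≈ -4.1429)
(D + (6 + 4)*(-2))² = (-29/7 + (6 + 4)*(-2))² = (-29/7 + 10*(-2))² = (-29/7 - 20)² = (-169/7)² = 28561/49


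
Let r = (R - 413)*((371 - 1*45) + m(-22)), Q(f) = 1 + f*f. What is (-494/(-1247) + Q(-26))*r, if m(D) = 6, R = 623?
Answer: 58893390360/1247 ≈ 4.7228e+7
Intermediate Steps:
Q(f) = 1 + f²
r = 69720 (r = (623 - 413)*((371 - 1*45) + 6) = 210*((371 - 45) + 6) = 210*(326 + 6) = 210*332 = 69720)
(-494/(-1247) + Q(-26))*r = (-494/(-1247) + (1 + (-26)²))*69720 = (-494*(-1/1247) + (1 + 676))*69720 = (494/1247 + 677)*69720 = (844713/1247)*69720 = 58893390360/1247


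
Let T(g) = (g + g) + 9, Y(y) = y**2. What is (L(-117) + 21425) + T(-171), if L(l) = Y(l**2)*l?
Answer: -21924459265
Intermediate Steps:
T(g) = 9 + 2*g (T(g) = 2*g + 9 = 9 + 2*g)
L(l) = l**5 (L(l) = (l**2)**2*l = l**4*l = l**5)
(L(-117) + 21425) + T(-171) = ((-117)**5 + 21425) + (9 + 2*(-171)) = (-21924480357 + 21425) + (9 - 342) = -21924458932 - 333 = -21924459265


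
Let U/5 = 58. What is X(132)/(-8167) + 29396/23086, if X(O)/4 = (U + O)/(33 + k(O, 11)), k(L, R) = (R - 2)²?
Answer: 6832455970/5373485817 ≈ 1.2715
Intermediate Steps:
U = 290 (U = 5*58 = 290)
k(L, R) = (-2 + R)²
X(O) = 580/57 + 2*O/57 (X(O) = 4*((290 + O)/(33 + (-2 + 11)²)) = 4*((290 + O)/(33 + 9²)) = 4*((290 + O)/(33 + 81)) = 4*((290 + O)/114) = 4*((290 + O)*(1/114)) = 4*(145/57 + O/114) = 580/57 + 2*O/57)
X(132)/(-8167) + 29396/23086 = (580/57 + (2/57)*132)/(-8167) + 29396/23086 = (580/57 + 88/19)*(-1/8167) + 29396*(1/23086) = (844/57)*(-1/8167) + 14698/11543 = -844/465519 + 14698/11543 = 6832455970/5373485817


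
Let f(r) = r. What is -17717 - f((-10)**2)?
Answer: -17817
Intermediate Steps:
-17717 - f((-10)**2) = -17717 - 1*(-10)**2 = -17717 - 1*100 = -17717 - 100 = -17817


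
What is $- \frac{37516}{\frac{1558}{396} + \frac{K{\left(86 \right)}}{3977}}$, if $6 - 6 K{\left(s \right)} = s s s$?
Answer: $\frac{29541824136}{17891567} \approx 1651.2$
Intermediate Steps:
$K{\left(s \right)} = 1 - \frac{s^{3}}{6}$ ($K{\left(s \right)} = 1 - \frac{s s s}{6} = 1 - \frac{s^{2} s}{6} = 1 - \frac{s^{3}}{6}$)
$- \frac{37516}{\frac{1558}{396} + \frac{K{\left(86 \right)}}{3977}} = - \frac{37516}{\frac{1558}{396} + \frac{1 - \frac{86^{3}}{6}}{3977}} = - \frac{37516}{1558 \cdot \frac{1}{396} + \left(1 - \frac{318028}{3}\right) \frac{1}{3977}} = - \frac{37516}{\frac{779}{198} + \left(1 - \frac{318028}{3}\right) \frac{1}{3977}} = - \frac{37516}{\frac{779}{198} - \frac{318025}{11931}} = - \frac{37516}{- \frac{17891567}{787446}} = \left(-37516\right) \left(- \frac{787446}{17891567}\right) = \frac{29541824136}{17891567}$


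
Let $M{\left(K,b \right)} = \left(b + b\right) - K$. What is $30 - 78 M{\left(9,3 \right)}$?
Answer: $264$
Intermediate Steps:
$M{\left(K,b \right)} = - K + 2 b$ ($M{\left(K,b \right)} = 2 b - K = - K + 2 b$)
$30 - 78 M{\left(9,3 \right)} = 30 - 78 \left(\left(-1\right) 9 + 2 \cdot 3\right) = 30 - 78 \left(-9 + 6\right) = 30 - -234 = 30 + 234 = 264$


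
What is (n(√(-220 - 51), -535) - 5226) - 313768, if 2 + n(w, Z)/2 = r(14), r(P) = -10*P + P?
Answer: -319250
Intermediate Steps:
r(P) = -9*P
n(w, Z) = -256 (n(w, Z) = -4 + 2*(-9*14) = -4 + 2*(-126) = -4 - 252 = -256)
(n(√(-220 - 51), -535) - 5226) - 313768 = (-256 - 5226) - 313768 = -5482 - 313768 = -319250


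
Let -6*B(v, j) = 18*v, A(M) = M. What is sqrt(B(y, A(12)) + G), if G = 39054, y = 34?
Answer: 6*sqrt(1082) ≈ 197.36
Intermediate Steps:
B(v, j) = -3*v
sqrt(B(y, A(12)) + G) = sqrt(-3*34 + 39054) = sqrt(-102 + 39054) = sqrt(38952) = 6*sqrt(1082)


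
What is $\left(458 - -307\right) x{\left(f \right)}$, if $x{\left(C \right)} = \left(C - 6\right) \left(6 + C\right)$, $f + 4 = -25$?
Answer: $615825$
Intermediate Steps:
$f = -29$ ($f = -4 - 25 = -29$)
$x{\left(C \right)} = \left(-6 + C\right) \left(6 + C\right)$ ($x{\left(C \right)} = \left(C - 6\right) \left(6 + C\right) = \left(-6 + C\right) \left(6 + C\right)$)
$\left(458 - -307\right) x{\left(f \right)} = \left(458 - -307\right) \left(-36 + \left(-29\right)^{2}\right) = \left(458 + 307\right) \left(-36 + 841\right) = 765 \cdot 805 = 615825$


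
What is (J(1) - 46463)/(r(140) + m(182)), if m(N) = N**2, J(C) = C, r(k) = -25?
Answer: -46462/33099 ≈ -1.4037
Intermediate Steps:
(J(1) - 46463)/(r(140) + m(182)) = (1 - 46463)/(-25 + 182**2) = -46462/(-25 + 33124) = -46462/33099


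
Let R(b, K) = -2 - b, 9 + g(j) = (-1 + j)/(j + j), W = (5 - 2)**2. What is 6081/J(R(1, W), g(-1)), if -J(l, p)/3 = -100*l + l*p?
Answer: -2027/324 ≈ -6.2562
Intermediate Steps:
W = 9 (W = 3**2 = 9)
g(j) = -9 + (-1 + j)/(2*j) (g(j) = -9 + (-1 + j)/(j + j) = -9 + (-1 + j)/((2*j)) = -9 + (-1 + j)*(1/(2*j)) = -9 + (-1 + j)/(2*j))
J(l, p) = 300*l - 3*l*p (J(l, p) = -3*(-100*l + l*p) = 300*l - 3*l*p)
6081/J(R(1, W), g(-1)) = 6081/((3*(-2 - 1*1)*(100 - (-1 - 17*(-1))/(2*(-1))))) = 6081/((3*(-2 - 1)*(100 - (-1)*(-1 + 17)/2))) = 6081/((3*(-3)*(100 - (-1)*16/2))) = 6081/((3*(-3)*(100 - 1*(-8)))) = 6081/((3*(-3)*(100 + 8))) = 6081/((3*(-3)*108)) = 6081/(-972) = 6081*(-1/972) = -2027/324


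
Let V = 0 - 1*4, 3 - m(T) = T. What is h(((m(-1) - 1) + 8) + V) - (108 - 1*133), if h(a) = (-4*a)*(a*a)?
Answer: -1347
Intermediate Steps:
m(T) = 3 - T
V = -4 (V = 0 - 4 = -4)
h(a) = -4*a**3 (h(a) = (-4*a)*a**2 = -4*a**3)
h(((m(-1) - 1) + 8) + V) - (108 - 1*133) = -4*((((3 - 1*(-1)) - 1) + 8) - 4)**3 - (108 - 1*133) = -4*((((3 + 1) - 1) + 8) - 4)**3 - (108 - 133) = -4*(((4 - 1) + 8) - 4)**3 - 1*(-25) = -4*((3 + 8) - 4)**3 + 25 = -4*(11 - 4)**3 + 25 = -4*7**3 + 25 = -4*343 + 25 = -1372 + 25 = -1347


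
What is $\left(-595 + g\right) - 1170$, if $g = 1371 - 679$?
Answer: $-1073$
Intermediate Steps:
$g = 692$ ($g = 1371 - 679 = 692$)
$\left(-595 + g\right) - 1170 = \left(-595 + 692\right) - 1170 = 97 - 1170 = -1073$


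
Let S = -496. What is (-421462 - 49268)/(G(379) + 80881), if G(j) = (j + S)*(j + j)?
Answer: 94146/1561 ≈ 60.311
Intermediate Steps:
G(j) = 2*j*(-496 + j) (G(j) = (j - 496)*(j + j) = (-496 + j)*(2*j) = 2*j*(-496 + j))
(-421462 - 49268)/(G(379) + 80881) = (-421462 - 49268)/(2*379*(-496 + 379) + 80881) = -470730/(2*379*(-117) + 80881) = -470730/(-88686 + 80881) = -470730/(-7805) = -470730*(-1/7805) = 94146/1561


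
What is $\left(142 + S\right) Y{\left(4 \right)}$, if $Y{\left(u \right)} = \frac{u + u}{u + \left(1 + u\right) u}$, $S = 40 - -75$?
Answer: $\frac{257}{3} \approx 85.667$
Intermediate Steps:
$S = 115$ ($S = 40 + 75 = 115$)
$Y{\left(u \right)} = \frac{2 u}{u + u \left(1 + u\right)}$
$\left(142 + S\right) Y{\left(4 \right)} = \left(142 + 115\right) \frac{2}{2 + 4} = 257 \cdot \frac{2}{6} = 257 \cdot 2 \cdot \frac{1}{6} = 257 \cdot \frac{1}{3} = \frac{257}{3}$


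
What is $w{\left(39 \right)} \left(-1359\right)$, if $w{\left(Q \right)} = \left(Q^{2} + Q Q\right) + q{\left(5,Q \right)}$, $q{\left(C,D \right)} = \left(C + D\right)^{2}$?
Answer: $-6765102$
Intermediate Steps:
$w{\left(Q \right)} = \left(5 + Q\right)^{2} + 2 Q^{2}$ ($w{\left(Q \right)} = \left(Q^{2} + Q Q\right) + \left(5 + Q\right)^{2} = \left(Q^{2} + Q^{2}\right) + \left(5 + Q\right)^{2} = 2 Q^{2} + \left(5 + Q\right)^{2} = \left(5 + Q\right)^{2} + 2 Q^{2}$)
$w{\left(39 \right)} \left(-1359\right) = \left(\left(5 + 39\right)^{2} + 2 \cdot 39^{2}\right) \left(-1359\right) = \left(44^{2} + 2 \cdot 1521\right) \left(-1359\right) = \left(1936 + 3042\right) \left(-1359\right) = 4978 \left(-1359\right) = -6765102$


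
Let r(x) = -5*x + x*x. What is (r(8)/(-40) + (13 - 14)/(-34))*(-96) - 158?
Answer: -8774/85 ≈ -103.22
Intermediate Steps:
r(x) = x² - 5*x (r(x) = -5*x + x² = x² - 5*x)
(r(8)/(-40) + (13 - 14)/(-34))*(-96) - 158 = ((8*(-5 + 8))/(-40) + (13 - 14)/(-34))*(-96) - 158 = ((8*3)*(-1/40) - 1*(-1/34))*(-96) - 158 = (24*(-1/40) + 1/34)*(-96) - 158 = (-⅗ + 1/34)*(-96) - 158 = -97/170*(-96) - 158 = 4656/85 - 158 = -8774/85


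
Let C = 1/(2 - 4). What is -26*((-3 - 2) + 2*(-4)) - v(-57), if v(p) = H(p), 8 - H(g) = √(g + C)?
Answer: 330 + I*√230/2 ≈ 330.0 + 7.5829*I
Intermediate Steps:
C = -½ (C = 1/(-2) = -½ ≈ -0.50000)
H(g) = 8 - √(-½ + g) (H(g) = 8 - √(g - ½) = 8 - √(-½ + g))
v(p) = 8 - √(-2 + 4*p)/2
-26*((-3 - 2) + 2*(-4)) - v(-57) = -26*((-3 - 2) + 2*(-4)) - (8 - √(-2 + 4*(-57))/2) = -26*(-5 - 8) - (8 - √(-2 - 228)/2) = -26*(-13) - (8 - I*√230/2) = 338 - (8 - I*√230/2) = 338 + (-8 + I*√230/2) = 330 + I*√230/2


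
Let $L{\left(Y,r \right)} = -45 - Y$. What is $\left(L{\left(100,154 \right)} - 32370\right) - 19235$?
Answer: $-51750$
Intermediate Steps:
$\left(L{\left(100,154 \right)} - 32370\right) - 19235 = \left(\left(-45 - 100\right) - 32370\right) - 19235 = \left(-145 - 32370\right) - 19235 = -32515 - 19235 = -51750$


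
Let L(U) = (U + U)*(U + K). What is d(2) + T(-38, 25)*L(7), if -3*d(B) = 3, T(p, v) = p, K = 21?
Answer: -14897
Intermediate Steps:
L(U) = 2*U*(21 + U) (L(U) = (U + U)*(U + 21) = (2*U)*(21 + U) = 2*U*(21 + U))
d(B) = -1 (d(B) = -⅓*3 = -1)
d(2) + T(-38, 25)*L(7) = -1 - 76*7*(21 + 7) = -1 - 76*7*28 = -1 - 38*392 = -1 - 14896 = -14897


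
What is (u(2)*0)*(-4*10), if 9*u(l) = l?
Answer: 0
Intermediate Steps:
u(l) = l/9
(u(2)*0)*(-4*10) = (((1/9)*2)*0)*(-4*10) = ((2/9)*0)*(-40) = 0*(-40) = 0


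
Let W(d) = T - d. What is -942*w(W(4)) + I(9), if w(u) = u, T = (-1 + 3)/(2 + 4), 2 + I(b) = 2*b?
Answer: 3470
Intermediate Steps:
I(b) = -2 + 2*b
T = 1/3 (T = 2/6 = 2*(1/6) = 1/3 ≈ 0.33333)
W(d) = 1/3 - d
-942*w(W(4)) + I(9) = -942*(1/3 - 1*4) + (-2 + 2*9) = -942*(1/3 - 4) + (-2 + 18) = -942*(-11/3) + 16 = 3454 + 16 = 3470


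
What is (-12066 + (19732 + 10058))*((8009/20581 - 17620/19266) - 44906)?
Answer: -52599058798410908/66085591 ≈ -7.9592e+8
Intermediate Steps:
(-12066 + (19732 + 10058))*((8009/20581 - 17620/19266) - 44906) = (-12066 + 29790)*((8009*(1/20581) - 17620*1/19266) - 44906) = 17724*((8009/20581 - 8810/9633) - 44906) = 17724*(-104167913/198256773 - 44906) = 17724*(-8903022816251/198256773) = -52599058798410908/66085591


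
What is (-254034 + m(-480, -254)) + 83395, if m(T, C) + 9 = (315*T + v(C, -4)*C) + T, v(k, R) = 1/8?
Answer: -1289439/4 ≈ -3.2236e+5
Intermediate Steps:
v(k, R) = ⅛
m(T, C) = -9 + 316*T + C/8 (m(T, C) = -9 + ((315*T + C/8) + T) = -9 + (316*T + C/8) = -9 + 316*T + C/8)
(-254034 + m(-480, -254)) + 83395 = (-254034 + (-9 + 316*(-480) + (⅛)*(-254))) + 83395 = (-254034 + (-9 - 151680 - 127/4)) + 83395 = (-254034 - 606883/4) + 83395 = -1623019/4 + 83395 = -1289439/4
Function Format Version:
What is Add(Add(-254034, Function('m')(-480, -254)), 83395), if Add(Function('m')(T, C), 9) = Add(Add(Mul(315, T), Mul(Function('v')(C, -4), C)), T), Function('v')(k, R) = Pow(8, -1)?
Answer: Rational(-1289439, 4) ≈ -3.2236e+5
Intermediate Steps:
Function('v')(k, R) = Rational(1, 8)
Function('m')(T, C) = Add(-9, Mul(316, T), Mul(Rational(1, 8), C)) (Function('m')(T, C) = Add(-9, Add(Add(Mul(315, T), Mul(Rational(1, 8), C)), T)) = Add(-9, Add(Mul(316, T), Mul(Rational(1, 8), C))) = Add(-9, Mul(316, T), Mul(Rational(1, 8), C)))
Add(Add(-254034, Function('m')(-480, -254)), 83395) = Add(Add(-254034, Add(-9, Mul(316, -480), Mul(Rational(1, 8), -254))), 83395) = Add(Add(-254034, Add(-9, -151680, Rational(-127, 4))), 83395) = Add(Add(-254034, Rational(-606883, 4)), 83395) = Add(Rational(-1623019, 4), 83395) = Rational(-1289439, 4)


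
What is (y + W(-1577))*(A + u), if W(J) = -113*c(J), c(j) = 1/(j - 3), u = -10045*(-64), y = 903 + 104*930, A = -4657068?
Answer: -154791558074791/395 ≈ -3.9188e+11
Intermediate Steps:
y = 97623 (y = 903 + 96720 = 97623)
u = 642880
c(j) = 1/(-3 + j)
W(J) = -113/(-3 + J)
(y + W(-1577))*(A + u) = (97623 - 113/(-3 - 1577))*(-4657068 + 642880) = (97623 - 113/(-1580))*(-4014188) = (97623 - 113*(-1/1580))*(-4014188) = (97623 + 113/1580)*(-4014188) = (154244453/1580)*(-4014188) = -154791558074791/395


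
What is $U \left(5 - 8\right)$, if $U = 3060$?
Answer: $-9180$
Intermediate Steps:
$U \left(5 - 8\right) = 3060 \left(5 - 8\right) = 3060 \left(-3\right) = -9180$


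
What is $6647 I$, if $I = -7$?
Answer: $-46529$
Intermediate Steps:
$6647 I = 6647 \left(-7\right) = -46529$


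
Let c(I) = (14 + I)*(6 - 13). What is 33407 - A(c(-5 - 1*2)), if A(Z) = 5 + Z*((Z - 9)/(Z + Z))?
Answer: 33431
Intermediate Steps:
c(I) = -98 - 7*I (c(I) = (14 + I)*(-7) = -98 - 7*I)
A(Z) = 1/2 + Z/2 (A(Z) = 5 + Z*((-9 + Z)/((2*Z))) = 5 + Z*((-9 + Z)*(1/(2*Z))) = 5 + Z*((-9 + Z)/(2*Z)) = 5 + (-9/2 + Z/2) = 1/2 + Z/2)
33407 - A(c(-5 - 1*2)) = 33407 - (1/2 + (-98 - 7*(-5 - 1*2))/2) = 33407 - (1/2 + (-98 - 7*(-5 - 2))/2) = 33407 - (1/2 + (-98 - 7*(-7))/2) = 33407 - (1/2 + (-98 + 49)/2) = 33407 - (1/2 + (1/2)*(-49)) = 33407 - (1/2 - 49/2) = 33407 - 1*(-24) = 33407 + 24 = 33431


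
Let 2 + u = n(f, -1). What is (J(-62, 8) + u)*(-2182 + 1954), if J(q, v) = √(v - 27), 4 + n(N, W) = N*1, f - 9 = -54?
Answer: 11628 - 228*I*√19 ≈ 11628.0 - 993.83*I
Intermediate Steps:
f = -45 (f = 9 - 54 = -45)
n(N, W) = -4 + N (n(N, W) = -4 + N*1 = -4 + N)
u = -51 (u = -2 + (-4 - 45) = -2 - 49 = -51)
J(q, v) = √(-27 + v)
(J(-62, 8) + u)*(-2182 + 1954) = (√(-27 + 8) - 51)*(-2182 + 1954) = (√(-19) - 51)*(-228) = (I*√19 - 51)*(-228) = (-51 + I*√19)*(-228) = 11628 - 228*I*√19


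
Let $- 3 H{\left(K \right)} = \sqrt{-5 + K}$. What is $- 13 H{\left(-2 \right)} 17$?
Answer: $\frac{221 i \sqrt{7}}{3} \approx 194.9 i$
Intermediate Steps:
$H{\left(K \right)} = - \frac{\sqrt{-5 + K}}{3}$
$- 13 H{\left(-2 \right)} 17 = - 13 \left(- \frac{\sqrt{-5 - 2}}{3}\right) 17 = - 13 \left(- \frac{\sqrt{-7}}{3}\right) 17 = - 13 \left(- \frac{i \sqrt{7}}{3}\right) 17 = \frac{13 i \sqrt{7}}{3} \cdot 17 = \frac{221 i \sqrt{7}}{3}$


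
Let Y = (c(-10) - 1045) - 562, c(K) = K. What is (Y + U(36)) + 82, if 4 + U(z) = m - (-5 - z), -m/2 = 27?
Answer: -1552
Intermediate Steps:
m = -54 (m = -2*27 = -54)
U(z) = -53 + z (U(z) = -4 + (-54 - (-5 - z)) = -4 + (-54 + (5 + z)) = -4 + (-49 + z) = -53 + z)
Y = -1617 (Y = (-10 - 1045) - 562 = -1055 - 562 = -1617)
(Y + U(36)) + 82 = (-1617 + (-53 + 36)) + 82 = (-1617 - 17) + 82 = -1634 + 82 = -1552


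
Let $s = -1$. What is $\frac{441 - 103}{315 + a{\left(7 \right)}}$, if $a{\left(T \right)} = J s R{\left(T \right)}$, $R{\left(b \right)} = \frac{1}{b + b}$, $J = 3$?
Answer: $\frac{364}{339} \approx 1.0737$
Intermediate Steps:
$R{\left(b \right)} = \frac{1}{2 b}$
$a{\left(T \right)} = - \frac{3}{2 T}$ ($a{\left(T \right)} = 3 \left(-1\right) \frac{1}{2 T} = - 3 \frac{1}{2 T} = - \frac{3}{2 T}$)
$\frac{441 - 103}{315 + a{\left(7 \right)}} = \frac{441 - 103}{315 - \frac{3}{2 \cdot 7}} = \frac{338}{315 - \frac{3}{14}} = \frac{338}{\frac{4407}{14}} = 338 \cdot \frac{14}{4407} = \frac{364}{339}$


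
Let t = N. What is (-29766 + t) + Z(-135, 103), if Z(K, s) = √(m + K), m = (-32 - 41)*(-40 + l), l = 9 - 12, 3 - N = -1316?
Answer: -28447 + 2*√751 ≈ -28392.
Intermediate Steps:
N = 1319 (N = 3 - 1*(-1316) = 3 + 1316 = 1319)
l = -3
m = 3139 (m = (-32 - 41)*(-40 - 3) = -73*(-43) = 3139)
t = 1319
Z(K, s) = √(3139 + K)
(-29766 + t) + Z(-135, 103) = (-29766 + 1319) + √(3139 - 135) = -28447 + √3004 = -28447 + 2*√751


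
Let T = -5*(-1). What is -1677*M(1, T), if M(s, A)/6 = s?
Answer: -10062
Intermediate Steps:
T = 5
M(s, A) = 6*s
-1677*M(1, T) = -10062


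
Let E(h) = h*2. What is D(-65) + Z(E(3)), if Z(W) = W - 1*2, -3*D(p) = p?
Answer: 77/3 ≈ 25.667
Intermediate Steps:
E(h) = 2*h
D(p) = -p/3
Z(W) = -2 + W (Z(W) = W - 2 = -2 + W)
D(-65) + Z(E(3)) = -⅓*(-65) + (-2 + 2*3) = 65/3 + (-2 + 6) = 65/3 + 4 = 77/3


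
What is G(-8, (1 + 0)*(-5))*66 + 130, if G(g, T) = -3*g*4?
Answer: 6466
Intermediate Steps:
G(g, T) = -12*g
G(-8, (1 + 0)*(-5))*66 + 130 = -12*(-8)*66 + 130 = 96*66 + 130 = 6336 + 130 = 6466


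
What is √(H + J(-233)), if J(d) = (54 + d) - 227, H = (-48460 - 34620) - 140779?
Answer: I*√224265 ≈ 473.57*I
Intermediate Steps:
H = -223859 (H = -83080 - 140779 = -223859)
J(d) = -173 + d
√(H + J(-233)) = √(-223859 + (-173 - 233)) = √(-223859 - 406) = √(-224265) = I*√224265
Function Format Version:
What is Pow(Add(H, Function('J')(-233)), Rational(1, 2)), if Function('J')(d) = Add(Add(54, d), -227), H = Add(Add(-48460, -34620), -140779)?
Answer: Mul(I, Pow(224265, Rational(1, 2))) ≈ Mul(473.57, I)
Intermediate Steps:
H = -223859 (H = Add(-83080, -140779) = -223859)
Function('J')(d) = Add(-173, d)
Pow(Add(H, Function('J')(-233)), Rational(1, 2)) = Pow(Add(-223859, Add(-173, -233)), Rational(1, 2)) = Pow(Add(-223859, -406), Rational(1, 2)) = Pow(-224265, Rational(1, 2)) = Mul(I, Pow(224265, Rational(1, 2)))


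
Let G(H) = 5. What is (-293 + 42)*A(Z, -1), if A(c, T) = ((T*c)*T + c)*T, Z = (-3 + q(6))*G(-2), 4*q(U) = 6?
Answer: -3765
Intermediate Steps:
q(U) = 3/2 (q(U) = (1/4)*6 = 3/2)
Z = -15/2 (Z = (-3 + 3/2)*5 = -3/2*5 = -15/2 ≈ -7.5000)
A(c, T) = T*(c + c*T**2) (A(c, T) = (c*T**2 + c)*T = (c + c*T**2)*T = T*(c + c*T**2))
(-293 + 42)*A(Z, -1) = (-293 + 42)*(-1*(-15/2)*(1 + (-1)**2)) = -(-251)*(-15)*(1 + 1)/2 = -(-251)*(-15)*2/2 = -251*15 = -3765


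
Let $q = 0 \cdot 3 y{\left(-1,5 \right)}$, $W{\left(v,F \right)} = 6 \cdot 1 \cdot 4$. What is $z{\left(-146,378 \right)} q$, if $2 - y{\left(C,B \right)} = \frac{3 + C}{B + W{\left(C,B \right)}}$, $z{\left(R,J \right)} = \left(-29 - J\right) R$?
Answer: $0$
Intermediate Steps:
$W{\left(v,F \right)} = 24$ ($W{\left(v,F \right)} = 6 \cdot 4 = 24$)
$z{\left(R,J \right)} = R \left(-29 - J\right)$
$y{\left(C,B \right)} = 2 - \frac{3 + C}{24 + B}$ ($y{\left(C,B \right)} = 2 - \frac{3 + C}{B + 24} = 2 - \frac{3 + C}{24 + B}$)
$q = 0$ ($q = 0 \cdot 3 \frac{45 - -1 + 2 \cdot 5}{24 + 5} = 0 \frac{45 + 1 + 10}{29} = 0 \cdot \frac{1}{29} \cdot 56 = 0 \cdot \frac{56}{29} = 0$)
$z{\left(-146,378 \right)} q = \left(-1\right) \left(-146\right) \left(29 + 378\right) 0 = \left(-1\right) \left(-146\right) 407 \cdot 0 = 59422 \cdot 0 = 0$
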